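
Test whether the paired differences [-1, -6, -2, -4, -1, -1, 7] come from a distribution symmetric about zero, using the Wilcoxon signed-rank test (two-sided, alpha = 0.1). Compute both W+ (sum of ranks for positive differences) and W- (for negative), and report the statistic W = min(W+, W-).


Step 1: Drop any zero differences (none here) and take |d_i|.
|d| = [1, 6, 2, 4, 1, 1, 7]
Step 2: Midrank |d_i| (ties get averaged ranks).
ranks: |1|->2, |6|->6, |2|->4, |4|->5, |1|->2, |1|->2, |7|->7
Step 3: Attach original signs; sum ranks with positive sign and with negative sign.
W+ = 7 = 7
W- = 2 + 6 + 4 + 5 + 2 + 2 = 21
(Check: W+ + W- = 28 should equal n(n+1)/2 = 28.)
Step 4: Test statistic W = min(W+, W-) = 7.
Step 5: Ties in |d|, so use the tie-corrected normal approximation.
        E[W] = n(n+1)/4 = 7*8/4 = 14.
        Tie groups: |d|=1 (t=3); sum(t^3 - t) = 24.
        Var[W] = n(n+1)(2n+1)/24 - sum(t^3-t)/48 = 840/24 - 24/48 = 34.5.
        z = (W - E[W]) / sqrt(Var[W]) = (7 - 14) / 5.8737 = -1.1918.
        Two-sided p = 2*Phi(z) = 0.233356.
Step 6: alpha = 0.1. fail to reject H0.

W+ = 7, W- = 21, W = min = 7, p = 0.233356, fail to reject H0.


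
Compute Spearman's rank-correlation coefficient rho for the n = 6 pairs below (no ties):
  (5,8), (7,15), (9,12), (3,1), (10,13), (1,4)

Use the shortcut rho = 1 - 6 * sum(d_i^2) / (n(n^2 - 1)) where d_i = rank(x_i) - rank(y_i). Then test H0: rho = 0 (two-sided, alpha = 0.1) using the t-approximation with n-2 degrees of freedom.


Step 1: Rank x and y separately (midranks; no ties here).
rank(x): 5->3, 7->4, 9->5, 3->2, 10->6, 1->1
rank(y): 8->3, 15->6, 12->4, 1->1, 13->5, 4->2
Step 2: d_i = R_x(i) - R_y(i); compute d_i^2.
  (3-3)^2=0, (4-6)^2=4, (5-4)^2=1, (2-1)^2=1, (6-5)^2=1, (1-2)^2=1
sum(d^2) = 8.
Step 3: rho = 1 - 6*8 / (6*(6^2 - 1)) = 1 - 48/210 = 0.771429.
Step 4: Under H0, t = rho * sqrt((n-2)/(1-rho^2)) = 2.4247 ~ t(4).
Step 5: Two-sided p-value from the t-distribution with 4 df = 0.072397.
Step 6: alpha = 0.1. reject H0.

rho = 0.7714, p = 0.072397, reject H0 at alpha = 0.1.


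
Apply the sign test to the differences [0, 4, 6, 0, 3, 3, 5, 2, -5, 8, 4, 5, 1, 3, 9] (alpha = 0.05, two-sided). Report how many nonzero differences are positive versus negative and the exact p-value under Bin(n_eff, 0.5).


Step 1: Discard zero differences. Original n = 15; n_eff = number of nonzero differences = 13.
Nonzero differences (with sign): +4, +6, +3, +3, +5, +2, -5, +8, +4, +5, +1, +3, +9
Step 2: Count signs: positive = 12, negative = 1.
Step 3: Under H0: P(positive) = 0.5, so the number of positives S ~ Bin(13, 0.5).
Step 4: Two-sided exact p-value = sum of Bin(13,0.5) probabilities at or below the observed probability = 0.003418.
Step 5: alpha = 0.05. reject H0.

n_eff = 13, pos = 12, neg = 1, p = 0.003418, reject H0.


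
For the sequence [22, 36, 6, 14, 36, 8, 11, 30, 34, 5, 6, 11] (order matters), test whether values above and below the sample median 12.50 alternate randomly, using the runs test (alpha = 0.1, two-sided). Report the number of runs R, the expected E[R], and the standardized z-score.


Step 1: Compute median = 12.50; label A = above, B = below.
Labels in order: AABAABBAABBB  (n_A = 6, n_B = 6)
Step 2: Count runs R = 6.
Step 3: Under H0 (random ordering), E[R] = 2*n_A*n_B/(n_A+n_B) + 1 = 2*6*6/12 + 1 = 7.0000.
        Var[R] = 2*n_A*n_B*(2*n_A*n_B - n_A - n_B) / ((n_A+n_B)^2 * (n_A+n_B-1)) = 4320/1584 = 2.7273.
        SD[R] = 1.6514.
Step 4: Continuity-corrected z = (R + 0.5 - E[R]) / SD[R] = (6 + 0.5 - 7.0000) / 1.6514 = -0.3028.
Step 5: Two-sided p-value via normal approximation = 2*(1 - Phi(|z|)) = 0.762069.
Step 6: alpha = 0.1. fail to reject H0.

R = 6, z = -0.3028, p = 0.762069, fail to reject H0.


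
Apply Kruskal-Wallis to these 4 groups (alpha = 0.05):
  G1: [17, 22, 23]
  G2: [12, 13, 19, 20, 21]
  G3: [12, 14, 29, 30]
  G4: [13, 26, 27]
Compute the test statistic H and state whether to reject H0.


Step 1: Combine all N = 15 observations and assign midranks.
sorted (value, group, rank): (12,G2,1.5), (12,G3,1.5), (13,G2,3.5), (13,G4,3.5), (14,G3,5), (17,G1,6), (19,G2,7), (20,G2,8), (21,G2,9), (22,G1,10), (23,G1,11), (26,G4,12), (27,G4,13), (29,G3,14), (30,G3,15)
Step 2: Sum ranks within each group.
R_1 = 27 (n_1 = 3)
R_2 = 29 (n_2 = 5)
R_3 = 35.5 (n_3 = 4)
R_4 = 28.5 (n_4 = 3)
Step 3: H = 12/(N(N+1)) * sum(R_i^2/n_i) - 3(N+1)
     = 12/(15*16) * (27^2/3 + 29^2/5 + 35.5^2/4 + 28.5^2/3) - 3*16
     = 0.050000 * 997.013 - 48
     = 1.850625.
Step 4: Ties present; correction factor C = 1 - 12/(15^3 - 15) = 0.996429. Corrected H = 1.850625 / 0.996429 = 1.857258.
Step 5: Under H0, H ~ chi^2(3); p-value = 0.602555.
Step 6: alpha = 0.05. fail to reject H0.

H = 1.8573, df = 3, p = 0.602555, fail to reject H0.


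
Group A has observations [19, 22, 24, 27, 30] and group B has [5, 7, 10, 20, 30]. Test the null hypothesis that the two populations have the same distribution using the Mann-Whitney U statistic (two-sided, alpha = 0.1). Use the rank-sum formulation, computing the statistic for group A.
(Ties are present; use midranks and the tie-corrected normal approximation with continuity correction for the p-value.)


Step 1: Combine and sort all 10 observations; assign midranks.
sorted (value, group): (5,Y), (7,Y), (10,Y), (19,X), (20,Y), (22,X), (24,X), (27,X), (30,X), (30,Y)
ranks: 5->1, 7->2, 10->3, 19->4, 20->5, 22->6, 24->7, 27->8, 30->9.5, 30->9.5
Step 2: Rank sum for X: R1 = 4 + 6 + 7 + 8 + 9.5 = 34.5.
Step 3: U_X = R1 - n1(n1+1)/2 = 34.5 - 5*6/2 = 34.5 - 15 = 19.5.
       U_Y = n1*n2 - U_X = 25 - 19.5 = 5.5.
Step 4: Ties are present, so use the tie-corrected normal approximation (with continuity correction) for the p-value.
Step 5: p-value = 0.173217; compare to alpha = 0.1. fail to reject H0.

U_X = 19.5, p = 0.173217, fail to reject H0 at alpha = 0.1.


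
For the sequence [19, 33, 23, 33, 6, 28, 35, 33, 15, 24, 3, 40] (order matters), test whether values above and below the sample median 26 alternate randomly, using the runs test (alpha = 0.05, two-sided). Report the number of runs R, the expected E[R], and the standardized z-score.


Step 1: Compute median = 26; label A = above, B = below.
Labels in order: BABABAAABBBA  (n_A = 6, n_B = 6)
Step 2: Count runs R = 8.
Step 3: Under H0 (random ordering), E[R] = 2*n_A*n_B/(n_A+n_B) + 1 = 2*6*6/12 + 1 = 7.0000.
        Var[R] = 2*n_A*n_B*(2*n_A*n_B - n_A - n_B) / ((n_A+n_B)^2 * (n_A+n_B-1)) = 4320/1584 = 2.7273.
        SD[R] = 1.6514.
Step 4: Continuity-corrected z = (R - 0.5 - E[R]) / SD[R] = (8 - 0.5 - 7.0000) / 1.6514 = 0.3028.
Step 5: Two-sided p-value via normal approximation = 2*(1 - Phi(|z|)) = 0.762069.
Step 6: alpha = 0.05. fail to reject H0.

R = 8, z = 0.3028, p = 0.762069, fail to reject H0.


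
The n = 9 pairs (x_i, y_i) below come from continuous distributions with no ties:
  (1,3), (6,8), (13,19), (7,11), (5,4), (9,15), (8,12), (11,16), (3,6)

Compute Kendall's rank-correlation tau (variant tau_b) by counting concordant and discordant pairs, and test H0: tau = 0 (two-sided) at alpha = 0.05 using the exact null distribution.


Step 1: Enumerate the 36 unordered pairs (i,j) with i<j and classify each by sign(x_j-x_i) * sign(y_j-y_i).
  (1,2):dx=+5,dy=+5->C; (1,3):dx=+12,dy=+16->C; (1,4):dx=+6,dy=+8->C; (1,5):dx=+4,dy=+1->C
  (1,6):dx=+8,dy=+12->C; (1,7):dx=+7,dy=+9->C; (1,8):dx=+10,dy=+13->C; (1,9):dx=+2,dy=+3->C
  (2,3):dx=+7,dy=+11->C; (2,4):dx=+1,dy=+3->C; (2,5):dx=-1,dy=-4->C; (2,6):dx=+3,dy=+7->C
  (2,7):dx=+2,dy=+4->C; (2,8):dx=+5,dy=+8->C; (2,9):dx=-3,dy=-2->C; (3,4):dx=-6,dy=-8->C
  (3,5):dx=-8,dy=-15->C; (3,6):dx=-4,dy=-4->C; (3,7):dx=-5,dy=-7->C; (3,8):dx=-2,dy=-3->C
  (3,9):dx=-10,dy=-13->C; (4,5):dx=-2,dy=-7->C; (4,6):dx=+2,dy=+4->C; (4,7):dx=+1,dy=+1->C
  (4,8):dx=+4,dy=+5->C; (4,9):dx=-4,dy=-5->C; (5,6):dx=+4,dy=+11->C; (5,7):dx=+3,dy=+8->C
  (5,8):dx=+6,dy=+12->C; (5,9):dx=-2,dy=+2->D; (6,7):dx=-1,dy=-3->C; (6,8):dx=+2,dy=+1->C
  (6,9):dx=-6,dy=-9->C; (7,8):dx=+3,dy=+4->C; (7,9):dx=-5,dy=-6->C; (8,9):dx=-8,dy=-10->C
Step 2: C = 35, D = 1, total pairs = 36.
Step 3: tau = (C - D)/(n(n-1)/2) = (35 - 1)/36 = 0.944444.
Step 4: Exact two-sided p-value (enumerate n! = 362880 permutations of y under H0): p = 0.000050.
Step 5: alpha = 0.05. reject H0.

tau_b = 0.9444 (C=35, D=1), p = 0.000050, reject H0.


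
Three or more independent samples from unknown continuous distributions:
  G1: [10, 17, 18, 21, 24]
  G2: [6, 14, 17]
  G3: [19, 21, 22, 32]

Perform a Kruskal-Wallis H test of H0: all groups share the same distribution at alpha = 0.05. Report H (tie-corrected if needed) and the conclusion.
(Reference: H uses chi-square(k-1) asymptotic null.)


Step 1: Combine all N = 12 observations and assign midranks.
sorted (value, group, rank): (6,G2,1), (10,G1,2), (14,G2,3), (17,G1,4.5), (17,G2,4.5), (18,G1,6), (19,G3,7), (21,G1,8.5), (21,G3,8.5), (22,G3,10), (24,G1,11), (32,G3,12)
Step 2: Sum ranks within each group.
R_1 = 32 (n_1 = 5)
R_2 = 8.5 (n_2 = 3)
R_3 = 37.5 (n_3 = 4)
Step 3: H = 12/(N(N+1)) * sum(R_i^2/n_i) - 3(N+1)
     = 12/(12*13) * (32^2/5 + 8.5^2/3 + 37.5^2/4) - 3*13
     = 0.076923 * 580.446 - 39
     = 5.649679.
Step 4: Ties present; correction factor C = 1 - 12/(12^3 - 12) = 0.993007. Corrected H = 5.649679 / 0.993007 = 5.689466.
Step 5: Under H0, H ~ chi^2(2); p-value = 0.058150.
Step 6: alpha = 0.05. fail to reject H0.

H = 5.6895, df = 2, p = 0.058150, fail to reject H0.


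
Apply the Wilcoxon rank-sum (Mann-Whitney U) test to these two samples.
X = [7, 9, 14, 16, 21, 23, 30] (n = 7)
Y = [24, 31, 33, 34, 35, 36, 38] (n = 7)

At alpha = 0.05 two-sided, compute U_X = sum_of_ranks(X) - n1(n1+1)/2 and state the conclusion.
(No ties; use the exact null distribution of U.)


Step 1: Combine and sort all 14 observations; assign midranks.
sorted (value, group): (7,X), (9,X), (14,X), (16,X), (21,X), (23,X), (24,Y), (30,X), (31,Y), (33,Y), (34,Y), (35,Y), (36,Y), (38,Y)
ranks: 7->1, 9->2, 14->3, 16->4, 21->5, 23->6, 24->7, 30->8, 31->9, 33->10, 34->11, 35->12, 36->13, 38->14
Step 2: Rank sum for X: R1 = 1 + 2 + 3 + 4 + 5 + 6 + 8 = 29.
Step 3: U_X = R1 - n1(n1+1)/2 = 29 - 7*8/2 = 29 - 28 = 1.
       U_Y = n1*n2 - U_X = 49 - 1 = 48.
Step 4: No ties, so the exact null distribution of U (based on enumerating the C(14,7) = 3432 equally likely rank assignments) gives the two-sided p-value.
Step 5: p-value = 0.001166; compare to alpha = 0.05. reject H0.

U_X = 1, p = 0.001166, reject H0 at alpha = 0.05.


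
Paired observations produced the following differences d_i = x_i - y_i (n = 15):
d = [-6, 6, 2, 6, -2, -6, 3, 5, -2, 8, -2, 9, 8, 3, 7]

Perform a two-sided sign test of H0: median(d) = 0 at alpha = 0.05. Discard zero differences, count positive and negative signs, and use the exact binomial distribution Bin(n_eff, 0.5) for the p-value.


Step 1: Discard zero differences. Original n = 15; n_eff = number of nonzero differences = 15.
Nonzero differences (with sign): -6, +6, +2, +6, -2, -6, +3, +5, -2, +8, -2, +9, +8, +3, +7
Step 2: Count signs: positive = 10, negative = 5.
Step 3: Under H0: P(positive) = 0.5, so the number of positives S ~ Bin(15, 0.5).
Step 4: Two-sided exact p-value = sum of Bin(15,0.5) probabilities at or below the observed probability = 0.301758.
Step 5: alpha = 0.05. fail to reject H0.

n_eff = 15, pos = 10, neg = 5, p = 0.301758, fail to reject H0.


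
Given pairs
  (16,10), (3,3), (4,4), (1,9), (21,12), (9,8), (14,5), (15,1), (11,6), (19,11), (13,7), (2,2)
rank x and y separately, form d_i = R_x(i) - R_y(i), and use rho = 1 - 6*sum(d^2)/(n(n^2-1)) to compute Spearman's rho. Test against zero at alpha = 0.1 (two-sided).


Step 1: Rank x and y separately (midranks; no ties here).
rank(x): 16->10, 3->3, 4->4, 1->1, 21->12, 9->5, 14->8, 15->9, 11->6, 19->11, 13->7, 2->2
rank(y): 10->10, 3->3, 4->4, 9->9, 12->12, 8->8, 5->5, 1->1, 6->6, 11->11, 7->7, 2->2
Step 2: d_i = R_x(i) - R_y(i); compute d_i^2.
  (10-10)^2=0, (3-3)^2=0, (4-4)^2=0, (1-9)^2=64, (12-12)^2=0, (5-8)^2=9, (8-5)^2=9, (9-1)^2=64, (6-6)^2=0, (11-11)^2=0, (7-7)^2=0, (2-2)^2=0
sum(d^2) = 146.
Step 3: rho = 1 - 6*146 / (12*(12^2 - 1)) = 1 - 876/1716 = 0.489510.
Step 4: Under H0, t = rho * sqrt((n-2)/(1-rho^2)) = 1.7752 ~ t(10).
Step 5: Two-sided p-value from the t-distribution with 10 df = 0.106252.
Step 6: alpha = 0.1. fail to reject H0.

rho = 0.4895, p = 0.106252, fail to reject H0 at alpha = 0.1.


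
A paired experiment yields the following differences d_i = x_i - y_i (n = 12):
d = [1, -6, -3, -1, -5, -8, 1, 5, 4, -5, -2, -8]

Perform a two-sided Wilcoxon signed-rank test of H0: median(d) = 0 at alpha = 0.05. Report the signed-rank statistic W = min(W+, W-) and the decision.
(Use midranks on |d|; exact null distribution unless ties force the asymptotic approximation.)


Step 1: Drop any zero differences (none here) and take |d_i|.
|d| = [1, 6, 3, 1, 5, 8, 1, 5, 4, 5, 2, 8]
Step 2: Midrank |d_i| (ties get averaged ranks).
ranks: |1|->2, |6|->10, |3|->5, |1|->2, |5|->8, |8|->11.5, |1|->2, |5|->8, |4|->6, |5|->8, |2|->4, |8|->11.5
Step 3: Attach original signs; sum ranks with positive sign and with negative sign.
W+ = 2 + 2 + 8 + 6 = 18
W- = 10 + 5 + 2 + 8 + 11.5 + 8 + 4 + 11.5 = 60
(Check: W+ + W- = 78 should equal n(n+1)/2 = 78.)
Step 4: Test statistic W = min(W+, W-) = 18.
Step 5: Ties in |d|, so use the tie-corrected normal approximation.
        E[W] = n(n+1)/4 = 12*13/4 = 39.
        Tie groups: |d|=1 (t=3), |d|=5 (t=3), |d|=8 (t=2); sum(t^3 - t) = 54.
        Var[W] = n(n+1)(2n+1)/24 - sum(t^3-t)/48 = 3900/24 - 54/48 = 161.375.
        z = (W - E[W]) / sqrt(Var[W]) = (18 - 39) / 12.7033 = -1.6531.
        Two-sided p = 2*Phi(z) = 0.098309.
Step 6: alpha = 0.05. fail to reject H0.

W+ = 18, W- = 60, W = min = 18, p = 0.098309, fail to reject H0.


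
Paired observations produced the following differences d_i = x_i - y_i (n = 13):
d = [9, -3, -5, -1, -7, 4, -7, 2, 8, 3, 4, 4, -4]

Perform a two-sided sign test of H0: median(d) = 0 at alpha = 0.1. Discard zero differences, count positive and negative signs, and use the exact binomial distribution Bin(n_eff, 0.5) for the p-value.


Step 1: Discard zero differences. Original n = 13; n_eff = number of nonzero differences = 13.
Nonzero differences (with sign): +9, -3, -5, -1, -7, +4, -7, +2, +8, +3, +4, +4, -4
Step 2: Count signs: positive = 7, negative = 6.
Step 3: Under H0: P(positive) = 0.5, so the number of positives S ~ Bin(13, 0.5).
Step 4: Two-sided exact p-value = sum of Bin(13,0.5) probabilities at or below the observed probability = 1.000000.
Step 5: alpha = 0.1. fail to reject H0.

n_eff = 13, pos = 7, neg = 6, p = 1.000000, fail to reject H0.


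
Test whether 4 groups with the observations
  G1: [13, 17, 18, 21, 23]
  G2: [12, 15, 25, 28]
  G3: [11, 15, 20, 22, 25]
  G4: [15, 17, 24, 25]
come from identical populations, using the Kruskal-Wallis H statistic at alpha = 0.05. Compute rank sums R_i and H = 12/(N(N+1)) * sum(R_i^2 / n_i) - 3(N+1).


Step 1: Combine all N = 18 observations and assign midranks.
sorted (value, group, rank): (11,G3,1), (12,G2,2), (13,G1,3), (15,G2,5), (15,G3,5), (15,G4,5), (17,G1,7.5), (17,G4,7.5), (18,G1,9), (20,G3,10), (21,G1,11), (22,G3,12), (23,G1,13), (24,G4,14), (25,G2,16), (25,G3,16), (25,G4,16), (28,G2,18)
Step 2: Sum ranks within each group.
R_1 = 43.5 (n_1 = 5)
R_2 = 41 (n_2 = 4)
R_3 = 44 (n_3 = 5)
R_4 = 42.5 (n_4 = 4)
Step 3: H = 12/(N(N+1)) * sum(R_i^2/n_i) - 3(N+1)
     = 12/(18*19) * (43.5^2/5 + 41^2/4 + 44^2/5 + 42.5^2/4) - 3*19
     = 0.035088 * 1637.46 - 57
     = 0.454825.
Step 4: Ties present; correction factor C = 1 - 54/(18^3 - 18) = 0.990712. Corrected H = 0.454825 / 0.990712 = 0.459089.
Step 5: Under H0, H ~ chi^2(3); p-value = 0.927783.
Step 6: alpha = 0.05. fail to reject H0.

H = 0.4591, df = 3, p = 0.927783, fail to reject H0.


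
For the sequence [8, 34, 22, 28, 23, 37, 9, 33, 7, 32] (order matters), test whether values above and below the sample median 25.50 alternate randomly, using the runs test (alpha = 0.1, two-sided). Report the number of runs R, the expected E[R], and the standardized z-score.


Step 1: Compute median = 25.50; label A = above, B = below.
Labels in order: BABABABABA  (n_A = 5, n_B = 5)
Step 2: Count runs R = 10.
Step 3: Under H0 (random ordering), E[R] = 2*n_A*n_B/(n_A+n_B) + 1 = 2*5*5/10 + 1 = 6.0000.
        Var[R] = 2*n_A*n_B*(2*n_A*n_B - n_A - n_B) / ((n_A+n_B)^2 * (n_A+n_B-1)) = 2000/900 = 2.2222.
        SD[R] = 1.4907.
Step 4: Continuity-corrected z = (R - 0.5 - E[R]) / SD[R] = (10 - 0.5 - 6.0000) / 1.4907 = 2.3479.
Step 5: Two-sided p-value via normal approximation = 2*(1 - Phi(|z|)) = 0.018881.
Step 6: alpha = 0.1. reject H0.

R = 10, z = 2.3479, p = 0.018881, reject H0.


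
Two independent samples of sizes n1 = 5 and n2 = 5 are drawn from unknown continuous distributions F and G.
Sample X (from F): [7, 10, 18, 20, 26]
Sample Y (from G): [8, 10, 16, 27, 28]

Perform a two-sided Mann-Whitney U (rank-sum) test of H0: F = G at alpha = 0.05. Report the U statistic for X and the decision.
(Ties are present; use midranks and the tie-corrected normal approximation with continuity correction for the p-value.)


Step 1: Combine and sort all 10 observations; assign midranks.
sorted (value, group): (7,X), (8,Y), (10,X), (10,Y), (16,Y), (18,X), (20,X), (26,X), (27,Y), (28,Y)
ranks: 7->1, 8->2, 10->3.5, 10->3.5, 16->5, 18->6, 20->7, 26->8, 27->9, 28->10
Step 2: Rank sum for X: R1 = 1 + 3.5 + 6 + 7 + 8 = 25.5.
Step 3: U_X = R1 - n1(n1+1)/2 = 25.5 - 5*6/2 = 25.5 - 15 = 10.5.
       U_Y = n1*n2 - U_X = 25 - 10.5 = 14.5.
Step 4: Ties are present, so use the tie-corrected normal approximation (with continuity correction) for the p-value.
Step 5: p-value = 0.753298; compare to alpha = 0.05. fail to reject H0.

U_X = 10.5, p = 0.753298, fail to reject H0 at alpha = 0.05.


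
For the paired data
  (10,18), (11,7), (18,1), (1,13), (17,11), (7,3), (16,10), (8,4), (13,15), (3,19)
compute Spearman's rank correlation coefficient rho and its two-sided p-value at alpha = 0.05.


Step 1: Rank x and y separately (midranks; no ties here).
rank(x): 10->5, 11->6, 18->10, 1->1, 17->9, 7->3, 16->8, 8->4, 13->7, 3->2
rank(y): 18->9, 7->4, 1->1, 13->7, 11->6, 3->2, 10->5, 4->3, 15->8, 19->10
Step 2: d_i = R_x(i) - R_y(i); compute d_i^2.
  (5-9)^2=16, (6-4)^2=4, (10-1)^2=81, (1-7)^2=36, (9-6)^2=9, (3-2)^2=1, (8-5)^2=9, (4-3)^2=1, (7-8)^2=1, (2-10)^2=64
sum(d^2) = 222.
Step 3: rho = 1 - 6*222 / (10*(10^2 - 1)) = 1 - 1332/990 = -0.345455.
Step 4: Under H0, t = rho * sqrt((n-2)/(1-rho^2)) = -1.0412 ~ t(8).
Step 5: Two-sided p-value from the t-distribution with 8 df = 0.328227.
Step 6: alpha = 0.05. fail to reject H0.

rho = -0.3455, p = 0.328227, fail to reject H0 at alpha = 0.05.


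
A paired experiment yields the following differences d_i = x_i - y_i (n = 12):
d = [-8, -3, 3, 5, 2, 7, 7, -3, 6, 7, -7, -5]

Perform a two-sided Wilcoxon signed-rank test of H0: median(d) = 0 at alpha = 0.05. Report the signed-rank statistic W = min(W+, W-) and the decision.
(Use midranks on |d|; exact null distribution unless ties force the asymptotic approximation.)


Step 1: Drop any zero differences (none here) and take |d_i|.
|d| = [8, 3, 3, 5, 2, 7, 7, 3, 6, 7, 7, 5]
Step 2: Midrank |d_i| (ties get averaged ranks).
ranks: |8|->12, |3|->3, |3|->3, |5|->5.5, |2|->1, |7|->9.5, |7|->9.5, |3|->3, |6|->7, |7|->9.5, |7|->9.5, |5|->5.5
Step 3: Attach original signs; sum ranks with positive sign and with negative sign.
W+ = 3 + 5.5 + 1 + 9.5 + 9.5 + 7 + 9.5 = 45
W- = 12 + 3 + 3 + 9.5 + 5.5 = 33
(Check: W+ + W- = 78 should equal n(n+1)/2 = 78.)
Step 4: Test statistic W = min(W+, W-) = 33.
Step 5: Ties in |d|, so use the tie-corrected normal approximation.
        E[W] = n(n+1)/4 = 12*13/4 = 39.
        Tie groups: |d|=3 (t=3), |d|=5 (t=2), |d|=7 (t=4); sum(t^3 - t) = 90.
        Var[W] = n(n+1)(2n+1)/24 - sum(t^3-t)/48 = 3900/24 - 90/48 = 160.625.
        z = (W - E[W]) / sqrt(Var[W]) = (33 - 39) / 12.6738 = -0.4734.
        Two-sided p = 2*Phi(z) = 0.635915.
Step 6: alpha = 0.05. fail to reject H0.

W+ = 45, W- = 33, W = min = 33, p = 0.635915, fail to reject H0.


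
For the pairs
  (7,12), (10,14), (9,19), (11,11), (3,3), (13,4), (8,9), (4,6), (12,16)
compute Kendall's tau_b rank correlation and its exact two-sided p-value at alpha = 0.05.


Step 1: Enumerate the 36 unordered pairs (i,j) with i<j and classify each by sign(x_j-x_i) * sign(y_j-y_i).
  (1,2):dx=+3,dy=+2->C; (1,3):dx=+2,dy=+7->C; (1,4):dx=+4,dy=-1->D; (1,5):dx=-4,dy=-9->C
  (1,6):dx=+6,dy=-8->D; (1,7):dx=+1,dy=-3->D; (1,8):dx=-3,dy=-6->C; (1,9):dx=+5,dy=+4->C
  (2,3):dx=-1,dy=+5->D; (2,4):dx=+1,dy=-3->D; (2,5):dx=-7,dy=-11->C; (2,6):dx=+3,dy=-10->D
  (2,7):dx=-2,dy=-5->C; (2,8):dx=-6,dy=-8->C; (2,9):dx=+2,dy=+2->C; (3,4):dx=+2,dy=-8->D
  (3,5):dx=-6,dy=-16->C; (3,6):dx=+4,dy=-15->D; (3,7):dx=-1,dy=-10->C; (3,8):dx=-5,dy=-13->C
  (3,9):dx=+3,dy=-3->D; (4,5):dx=-8,dy=-8->C; (4,6):dx=+2,dy=-7->D; (4,7):dx=-3,dy=-2->C
  (4,8):dx=-7,dy=-5->C; (4,9):dx=+1,dy=+5->C; (5,6):dx=+10,dy=+1->C; (5,7):dx=+5,dy=+6->C
  (5,8):dx=+1,dy=+3->C; (5,9):dx=+9,dy=+13->C; (6,7):dx=-5,dy=+5->D; (6,8):dx=-9,dy=+2->D
  (6,9):dx=-1,dy=+12->D; (7,8):dx=-4,dy=-3->C; (7,9):dx=+4,dy=+7->C; (8,9):dx=+8,dy=+10->C
Step 2: C = 23, D = 13, total pairs = 36.
Step 3: tau = (C - D)/(n(n-1)/2) = (23 - 13)/36 = 0.277778.
Step 4: Exact two-sided p-value (enumerate n! = 362880 permutations of y under H0): p = 0.358488.
Step 5: alpha = 0.05. fail to reject H0.

tau_b = 0.2778 (C=23, D=13), p = 0.358488, fail to reject H0.


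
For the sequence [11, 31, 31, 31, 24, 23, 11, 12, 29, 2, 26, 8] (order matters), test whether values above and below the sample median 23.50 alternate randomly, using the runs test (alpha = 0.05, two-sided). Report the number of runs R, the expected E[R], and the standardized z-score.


Step 1: Compute median = 23.50; label A = above, B = below.
Labels in order: BAAAABBBABAB  (n_A = 6, n_B = 6)
Step 2: Count runs R = 7.
Step 3: Under H0 (random ordering), E[R] = 2*n_A*n_B/(n_A+n_B) + 1 = 2*6*6/12 + 1 = 7.0000.
        Var[R] = 2*n_A*n_B*(2*n_A*n_B - n_A - n_B) / ((n_A+n_B)^2 * (n_A+n_B-1)) = 4320/1584 = 2.7273.
        SD[R] = 1.6514.
Step 4: R = E[R], so z = 0 with no continuity correction.
Step 5: Two-sided p-value via normal approximation = 2*(1 - Phi(|z|)) = 1.000000.
Step 6: alpha = 0.05. fail to reject H0.

R = 7, z = 0.0000, p = 1.000000, fail to reject H0.


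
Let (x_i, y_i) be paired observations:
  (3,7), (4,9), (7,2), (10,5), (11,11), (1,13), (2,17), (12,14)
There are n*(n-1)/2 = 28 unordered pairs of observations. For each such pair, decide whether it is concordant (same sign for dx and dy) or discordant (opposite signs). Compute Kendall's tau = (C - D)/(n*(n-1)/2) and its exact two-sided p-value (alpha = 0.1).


Step 1: Enumerate the 28 unordered pairs (i,j) with i<j and classify each by sign(x_j-x_i) * sign(y_j-y_i).
  (1,2):dx=+1,dy=+2->C; (1,3):dx=+4,dy=-5->D; (1,4):dx=+7,dy=-2->D; (1,5):dx=+8,dy=+4->C
  (1,6):dx=-2,dy=+6->D; (1,7):dx=-1,dy=+10->D; (1,8):dx=+9,dy=+7->C; (2,3):dx=+3,dy=-7->D
  (2,4):dx=+6,dy=-4->D; (2,5):dx=+7,dy=+2->C; (2,6):dx=-3,dy=+4->D; (2,7):dx=-2,dy=+8->D
  (2,8):dx=+8,dy=+5->C; (3,4):dx=+3,dy=+3->C; (3,5):dx=+4,dy=+9->C; (3,6):dx=-6,dy=+11->D
  (3,7):dx=-5,dy=+15->D; (3,8):dx=+5,dy=+12->C; (4,5):dx=+1,dy=+6->C; (4,6):dx=-9,dy=+8->D
  (4,7):dx=-8,dy=+12->D; (4,8):dx=+2,dy=+9->C; (5,6):dx=-10,dy=+2->D; (5,7):dx=-9,dy=+6->D
  (5,8):dx=+1,dy=+3->C; (6,7):dx=+1,dy=+4->C; (6,8):dx=+11,dy=+1->C; (7,8):dx=+10,dy=-3->D
Step 2: C = 13, D = 15, total pairs = 28.
Step 3: tau = (C - D)/(n(n-1)/2) = (13 - 15)/28 = -0.071429.
Step 4: Exact two-sided p-value (enumerate n! = 40320 permutations of y under H0): p = 0.904861.
Step 5: alpha = 0.1. fail to reject H0.

tau_b = -0.0714 (C=13, D=15), p = 0.904861, fail to reject H0.


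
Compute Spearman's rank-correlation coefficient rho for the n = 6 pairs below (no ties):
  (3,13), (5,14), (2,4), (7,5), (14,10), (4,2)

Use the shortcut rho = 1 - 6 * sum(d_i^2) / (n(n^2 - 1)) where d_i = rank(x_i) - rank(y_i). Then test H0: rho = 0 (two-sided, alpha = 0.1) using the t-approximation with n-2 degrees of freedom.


Step 1: Rank x and y separately (midranks; no ties here).
rank(x): 3->2, 5->4, 2->1, 7->5, 14->6, 4->3
rank(y): 13->5, 14->6, 4->2, 5->3, 10->4, 2->1
Step 2: d_i = R_x(i) - R_y(i); compute d_i^2.
  (2-5)^2=9, (4-6)^2=4, (1-2)^2=1, (5-3)^2=4, (6-4)^2=4, (3-1)^2=4
sum(d^2) = 26.
Step 3: rho = 1 - 6*26 / (6*(6^2 - 1)) = 1 - 156/210 = 0.257143.
Step 4: Under H0, t = rho * sqrt((n-2)/(1-rho^2)) = 0.5322 ~ t(4).
Step 5: Two-sided p-value from the t-distribution with 4 df = 0.622787.
Step 6: alpha = 0.1. fail to reject H0.

rho = 0.2571, p = 0.622787, fail to reject H0 at alpha = 0.1.


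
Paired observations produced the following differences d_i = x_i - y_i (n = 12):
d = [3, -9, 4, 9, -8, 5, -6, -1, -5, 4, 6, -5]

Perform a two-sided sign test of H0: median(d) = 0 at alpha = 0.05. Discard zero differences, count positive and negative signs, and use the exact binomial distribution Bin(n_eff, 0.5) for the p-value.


Step 1: Discard zero differences. Original n = 12; n_eff = number of nonzero differences = 12.
Nonzero differences (with sign): +3, -9, +4, +9, -8, +5, -6, -1, -5, +4, +6, -5
Step 2: Count signs: positive = 6, negative = 6.
Step 3: Under H0: P(positive) = 0.5, so the number of positives S ~ Bin(12, 0.5).
Step 4: Two-sided exact p-value = sum of Bin(12,0.5) probabilities at or below the observed probability = 1.000000.
Step 5: alpha = 0.05. fail to reject H0.

n_eff = 12, pos = 6, neg = 6, p = 1.000000, fail to reject H0.


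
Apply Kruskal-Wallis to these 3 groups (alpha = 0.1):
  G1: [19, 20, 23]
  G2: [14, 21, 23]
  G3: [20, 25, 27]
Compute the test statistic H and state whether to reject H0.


Step 1: Combine all N = 9 observations and assign midranks.
sorted (value, group, rank): (14,G2,1), (19,G1,2), (20,G1,3.5), (20,G3,3.5), (21,G2,5), (23,G1,6.5), (23,G2,6.5), (25,G3,8), (27,G3,9)
Step 2: Sum ranks within each group.
R_1 = 12 (n_1 = 3)
R_2 = 12.5 (n_2 = 3)
R_3 = 20.5 (n_3 = 3)
Step 3: H = 12/(N(N+1)) * sum(R_i^2/n_i) - 3(N+1)
     = 12/(9*10) * (12^2/3 + 12.5^2/3 + 20.5^2/3) - 3*10
     = 0.133333 * 240.167 - 30
     = 2.022222.
Step 4: Ties present; correction factor C = 1 - 12/(9^3 - 9) = 0.983333. Corrected H = 2.022222 / 0.983333 = 2.056497.
Step 5: Under H0, H ~ chi^2(2); p-value = 0.357633.
Step 6: alpha = 0.1. fail to reject H0.

H = 2.0565, df = 2, p = 0.357633, fail to reject H0.


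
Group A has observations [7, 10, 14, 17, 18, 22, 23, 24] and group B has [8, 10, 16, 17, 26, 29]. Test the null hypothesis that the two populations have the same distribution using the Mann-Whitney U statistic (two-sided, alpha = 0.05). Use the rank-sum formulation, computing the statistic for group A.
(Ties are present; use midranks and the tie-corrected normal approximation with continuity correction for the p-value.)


Step 1: Combine and sort all 14 observations; assign midranks.
sorted (value, group): (7,X), (8,Y), (10,X), (10,Y), (14,X), (16,Y), (17,X), (17,Y), (18,X), (22,X), (23,X), (24,X), (26,Y), (29,Y)
ranks: 7->1, 8->2, 10->3.5, 10->3.5, 14->5, 16->6, 17->7.5, 17->7.5, 18->9, 22->10, 23->11, 24->12, 26->13, 29->14
Step 2: Rank sum for X: R1 = 1 + 3.5 + 5 + 7.5 + 9 + 10 + 11 + 12 = 59.
Step 3: U_X = R1 - n1(n1+1)/2 = 59 - 8*9/2 = 59 - 36 = 23.
       U_Y = n1*n2 - U_X = 48 - 23 = 25.
Step 4: Ties are present, so use the tie-corrected normal approximation (with continuity correction) for the p-value.
Step 5: p-value = 0.948419; compare to alpha = 0.05. fail to reject H0.

U_X = 23, p = 0.948419, fail to reject H0 at alpha = 0.05.


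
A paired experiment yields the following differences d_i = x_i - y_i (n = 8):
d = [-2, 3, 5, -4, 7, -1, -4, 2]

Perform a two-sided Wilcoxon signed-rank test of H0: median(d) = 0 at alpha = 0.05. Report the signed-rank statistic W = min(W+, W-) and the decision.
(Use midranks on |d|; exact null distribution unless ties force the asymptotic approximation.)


Step 1: Drop any zero differences (none here) and take |d_i|.
|d| = [2, 3, 5, 4, 7, 1, 4, 2]
Step 2: Midrank |d_i| (ties get averaged ranks).
ranks: |2|->2.5, |3|->4, |5|->7, |4|->5.5, |7|->8, |1|->1, |4|->5.5, |2|->2.5
Step 3: Attach original signs; sum ranks with positive sign and with negative sign.
W+ = 4 + 7 + 8 + 2.5 = 21.5
W- = 2.5 + 5.5 + 1 + 5.5 = 14.5
(Check: W+ + W- = 36 should equal n(n+1)/2 = 36.)
Step 4: Test statistic W = min(W+, W-) = 14.5.
Step 5: Ties in |d|, so use the tie-corrected normal approximation.
        E[W] = n(n+1)/4 = 8*9/4 = 18.
        Tie groups: |d|=2 (t=2), |d|=4 (t=2); sum(t^3 - t) = 12.
        Var[W] = n(n+1)(2n+1)/24 - sum(t^3-t)/48 = 1224/24 - 12/48 = 50.75.
        z = (W - E[W]) / sqrt(Var[W]) = (14.5 - 18) / 7.1239 = -0.4913.
        Two-sided p = 2*Phi(z) = 0.623212.
Step 6: alpha = 0.05. fail to reject H0.

W+ = 21.5, W- = 14.5, W = min = 14.5, p = 0.623212, fail to reject H0.


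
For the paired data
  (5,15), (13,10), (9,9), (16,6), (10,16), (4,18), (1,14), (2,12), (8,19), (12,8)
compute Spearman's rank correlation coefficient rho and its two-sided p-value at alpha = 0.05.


Step 1: Rank x and y separately (midranks; no ties here).
rank(x): 5->4, 13->9, 9->6, 16->10, 10->7, 4->3, 1->1, 2->2, 8->5, 12->8
rank(y): 15->7, 10->4, 9->3, 6->1, 16->8, 18->9, 14->6, 12->5, 19->10, 8->2
Step 2: d_i = R_x(i) - R_y(i); compute d_i^2.
  (4-7)^2=9, (9-4)^2=25, (6-3)^2=9, (10-1)^2=81, (7-8)^2=1, (3-9)^2=36, (1-6)^2=25, (2-5)^2=9, (5-10)^2=25, (8-2)^2=36
sum(d^2) = 256.
Step 3: rho = 1 - 6*256 / (10*(10^2 - 1)) = 1 - 1536/990 = -0.551515.
Step 4: Under H0, t = rho * sqrt((n-2)/(1-rho^2)) = -1.8700 ~ t(8).
Step 5: Two-sided p-value from the t-distribution with 8 df = 0.098401.
Step 6: alpha = 0.05. fail to reject H0.

rho = -0.5515, p = 0.098401, fail to reject H0 at alpha = 0.05.


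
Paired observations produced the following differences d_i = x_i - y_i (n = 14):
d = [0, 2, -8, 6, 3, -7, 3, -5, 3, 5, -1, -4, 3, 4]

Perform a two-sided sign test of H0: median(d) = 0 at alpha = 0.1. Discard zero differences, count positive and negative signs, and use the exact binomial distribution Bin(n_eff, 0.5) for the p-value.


Step 1: Discard zero differences. Original n = 14; n_eff = number of nonzero differences = 13.
Nonzero differences (with sign): +2, -8, +6, +3, -7, +3, -5, +3, +5, -1, -4, +3, +4
Step 2: Count signs: positive = 8, negative = 5.
Step 3: Under H0: P(positive) = 0.5, so the number of positives S ~ Bin(13, 0.5).
Step 4: Two-sided exact p-value = sum of Bin(13,0.5) probabilities at or below the observed probability = 0.581055.
Step 5: alpha = 0.1. fail to reject H0.

n_eff = 13, pos = 8, neg = 5, p = 0.581055, fail to reject H0.


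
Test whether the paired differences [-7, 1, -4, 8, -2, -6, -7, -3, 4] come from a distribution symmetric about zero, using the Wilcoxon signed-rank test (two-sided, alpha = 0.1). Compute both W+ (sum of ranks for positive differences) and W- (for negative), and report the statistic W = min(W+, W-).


Step 1: Drop any zero differences (none here) and take |d_i|.
|d| = [7, 1, 4, 8, 2, 6, 7, 3, 4]
Step 2: Midrank |d_i| (ties get averaged ranks).
ranks: |7|->7.5, |1|->1, |4|->4.5, |8|->9, |2|->2, |6|->6, |7|->7.5, |3|->3, |4|->4.5
Step 3: Attach original signs; sum ranks with positive sign and with negative sign.
W+ = 1 + 9 + 4.5 = 14.5
W- = 7.5 + 4.5 + 2 + 6 + 7.5 + 3 = 30.5
(Check: W+ + W- = 45 should equal n(n+1)/2 = 45.)
Step 4: Test statistic W = min(W+, W-) = 14.5.
Step 5: Ties in |d|, so use the tie-corrected normal approximation.
        E[W] = n(n+1)/4 = 9*10/4 = 22.5.
        Tie groups: |d|=4 (t=2), |d|=7 (t=2); sum(t^3 - t) = 12.
        Var[W] = n(n+1)(2n+1)/24 - sum(t^3-t)/48 = 1710/24 - 12/48 = 71.
        z = (W - E[W]) / sqrt(Var[W]) = (14.5 - 22.5) / 8.4261 = -0.9494.
        Two-sided p = 2*Phi(z) = 0.342404.
Step 6: alpha = 0.1. fail to reject H0.

W+ = 14.5, W- = 30.5, W = min = 14.5, p = 0.342404, fail to reject H0.


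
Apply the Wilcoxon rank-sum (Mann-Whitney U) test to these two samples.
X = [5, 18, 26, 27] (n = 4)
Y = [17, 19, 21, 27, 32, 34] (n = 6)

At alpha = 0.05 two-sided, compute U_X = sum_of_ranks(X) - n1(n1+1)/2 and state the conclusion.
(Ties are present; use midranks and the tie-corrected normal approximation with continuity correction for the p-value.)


Step 1: Combine and sort all 10 observations; assign midranks.
sorted (value, group): (5,X), (17,Y), (18,X), (19,Y), (21,Y), (26,X), (27,X), (27,Y), (32,Y), (34,Y)
ranks: 5->1, 17->2, 18->3, 19->4, 21->5, 26->6, 27->7.5, 27->7.5, 32->9, 34->10
Step 2: Rank sum for X: R1 = 1 + 3 + 6 + 7.5 = 17.5.
Step 3: U_X = R1 - n1(n1+1)/2 = 17.5 - 4*5/2 = 17.5 - 10 = 7.5.
       U_Y = n1*n2 - U_X = 24 - 7.5 = 16.5.
Step 4: Ties are present, so use the tie-corrected normal approximation (with continuity correction) for the p-value.
Step 5: p-value = 0.392330; compare to alpha = 0.05. fail to reject H0.

U_X = 7.5, p = 0.392330, fail to reject H0 at alpha = 0.05.


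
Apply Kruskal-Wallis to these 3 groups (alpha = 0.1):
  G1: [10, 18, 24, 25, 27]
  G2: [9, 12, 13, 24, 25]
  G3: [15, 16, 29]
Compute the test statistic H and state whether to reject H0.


Step 1: Combine all N = 13 observations and assign midranks.
sorted (value, group, rank): (9,G2,1), (10,G1,2), (12,G2,3), (13,G2,4), (15,G3,5), (16,G3,6), (18,G1,7), (24,G1,8.5), (24,G2,8.5), (25,G1,10.5), (25,G2,10.5), (27,G1,12), (29,G3,13)
Step 2: Sum ranks within each group.
R_1 = 40 (n_1 = 5)
R_2 = 27 (n_2 = 5)
R_3 = 24 (n_3 = 3)
Step 3: H = 12/(N(N+1)) * sum(R_i^2/n_i) - 3(N+1)
     = 12/(13*14) * (40^2/5 + 27^2/5 + 24^2/3) - 3*14
     = 0.065934 * 657.8 - 42
     = 1.371429.
Step 4: Ties present; correction factor C = 1 - 12/(13^3 - 13) = 0.994505. Corrected H = 1.371429 / 0.994505 = 1.379006.
Step 5: Under H0, H ~ chi^2(2); p-value = 0.501826.
Step 6: alpha = 0.1. fail to reject H0.

H = 1.3790, df = 2, p = 0.501826, fail to reject H0.


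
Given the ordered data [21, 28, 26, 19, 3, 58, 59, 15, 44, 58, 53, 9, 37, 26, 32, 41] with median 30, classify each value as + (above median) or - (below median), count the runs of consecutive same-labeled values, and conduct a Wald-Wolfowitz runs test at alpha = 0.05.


Step 1: Compute median = 30; label A = above, B = below.
Labels in order: BBBBBAABAAABABAA  (n_A = 8, n_B = 8)
Step 2: Count runs R = 8.
Step 3: Under H0 (random ordering), E[R] = 2*n_A*n_B/(n_A+n_B) + 1 = 2*8*8/16 + 1 = 9.0000.
        Var[R] = 2*n_A*n_B*(2*n_A*n_B - n_A - n_B) / ((n_A+n_B)^2 * (n_A+n_B-1)) = 14336/3840 = 3.7333.
        SD[R] = 1.9322.
Step 4: Continuity-corrected z = (R + 0.5 - E[R]) / SD[R] = (8 + 0.5 - 9.0000) / 1.9322 = -0.2588.
Step 5: Two-sided p-value via normal approximation = 2*(1 - Phi(|z|)) = 0.795809.
Step 6: alpha = 0.05. fail to reject H0.

R = 8, z = -0.2588, p = 0.795809, fail to reject H0.


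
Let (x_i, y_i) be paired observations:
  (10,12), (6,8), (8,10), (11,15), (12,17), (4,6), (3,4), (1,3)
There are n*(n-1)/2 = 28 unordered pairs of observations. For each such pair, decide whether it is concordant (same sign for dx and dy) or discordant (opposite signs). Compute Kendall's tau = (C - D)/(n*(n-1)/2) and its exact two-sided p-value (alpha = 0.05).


Step 1: Enumerate the 28 unordered pairs (i,j) with i<j and classify each by sign(x_j-x_i) * sign(y_j-y_i).
  (1,2):dx=-4,dy=-4->C; (1,3):dx=-2,dy=-2->C; (1,4):dx=+1,dy=+3->C; (1,5):dx=+2,dy=+5->C
  (1,6):dx=-6,dy=-6->C; (1,7):dx=-7,dy=-8->C; (1,8):dx=-9,dy=-9->C; (2,3):dx=+2,dy=+2->C
  (2,4):dx=+5,dy=+7->C; (2,5):dx=+6,dy=+9->C; (2,6):dx=-2,dy=-2->C; (2,7):dx=-3,dy=-4->C
  (2,8):dx=-5,dy=-5->C; (3,4):dx=+3,dy=+5->C; (3,5):dx=+4,dy=+7->C; (3,6):dx=-4,dy=-4->C
  (3,7):dx=-5,dy=-6->C; (3,8):dx=-7,dy=-7->C; (4,5):dx=+1,dy=+2->C; (4,6):dx=-7,dy=-9->C
  (4,7):dx=-8,dy=-11->C; (4,8):dx=-10,dy=-12->C; (5,6):dx=-8,dy=-11->C; (5,7):dx=-9,dy=-13->C
  (5,8):dx=-11,dy=-14->C; (6,7):dx=-1,dy=-2->C; (6,8):dx=-3,dy=-3->C; (7,8):dx=-2,dy=-1->C
Step 2: C = 28, D = 0, total pairs = 28.
Step 3: tau = (C - D)/(n(n-1)/2) = (28 - 0)/28 = 1.000000.
Step 4: Exact two-sided p-value (enumerate n! = 40320 permutations of y under H0): p = 0.000050.
Step 5: alpha = 0.05. reject H0.

tau_b = 1.0000 (C=28, D=0), p = 0.000050, reject H0.


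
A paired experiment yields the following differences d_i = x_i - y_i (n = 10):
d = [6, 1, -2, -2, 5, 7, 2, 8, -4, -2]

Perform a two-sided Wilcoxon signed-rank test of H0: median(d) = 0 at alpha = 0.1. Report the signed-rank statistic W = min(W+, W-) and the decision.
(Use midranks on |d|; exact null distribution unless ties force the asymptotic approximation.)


Step 1: Drop any zero differences (none here) and take |d_i|.
|d| = [6, 1, 2, 2, 5, 7, 2, 8, 4, 2]
Step 2: Midrank |d_i| (ties get averaged ranks).
ranks: |6|->8, |1|->1, |2|->3.5, |2|->3.5, |5|->7, |7|->9, |2|->3.5, |8|->10, |4|->6, |2|->3.5
Step 3: Attach original signs; sum ranks with positive sign and with negative sign.
W+ = 8 + 1 + 7 + 9 + 3.5 + 10 = 38.5
W- = 3.5 + 3.5 + 6 + 3.5 = 16.5
(Check: W+ + W- = 55 should equal n(n+1)/2 = 55.)
Step 4: Test statistic W = min(W+, W-) = 16.5.
Step 5: Ties in |d|, so use the tie-corrected normal approximation.
        E[W] = n(n+1)/4 = 10*11/4 = 27.5.
        Tie groups: |d|=2 (t=4); sum(t^3 - t) = 60.
        Var[W] = n(n+1)(2n+1)/24 - sum(t^3-t)/48 = 2310/24 - 60/48 = 95.
        z = (W - E[W]) / sqrt(Var[W]) = (16.5 - 27.5) / 9.7468 = -1.1286.
        Two-sided p = 2*Phi(z) = 0.259077.
Step 6: alpha = 0.1. fail to reject H0.

W+ = 38.5, W- = 16.5, W = min = 16.5, p = 0.259077, fail to reject H0.


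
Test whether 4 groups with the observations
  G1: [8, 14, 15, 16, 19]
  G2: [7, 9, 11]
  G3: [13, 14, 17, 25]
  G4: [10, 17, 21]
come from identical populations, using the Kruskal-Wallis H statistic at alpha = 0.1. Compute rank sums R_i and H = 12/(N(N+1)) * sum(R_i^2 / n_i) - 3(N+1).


Step 1: Combine all N = 15 observations and assign midranks.
sorted (value, group, rank): (7,G2,1), (8,G1,2), (9,G2,3), (10,G4,4), (11,G2,5), (13,G3,6), (14,G1,7.5), (14,G3,7.5), (15,G1,9), (16,G1,10), (17,G3,11.5), (17,G4,11.5), (19,G1,13), (21,G4,14), (25,G3,15)
Step 2: Sum ranks within each group.
R_1 = 41.5 (n_1 = 5)
R_2 = 9 (n_2 = 3)
R_3 = 40 (n_3 = 4)
R_4 = 29.5 (n_4 = 3)
Step 3: H = 12/(N(N+1)) * sum(R_i^2/n_i) - 3(N+1)
     = 12/(15*16) * (41.5^2/5 + 9^2/3 + 40^2/4 + 29.5^2/3) - 3*16
     = 0.050000 * 1061.53 - 48
     = 5.076667.
Step 4: Ties present; correction factor C = 1 - 12/(15^3 - 15) = 0.996429. Corrected H = 5.076667 / 0.996429 = 5.094863.
Step 5: Under H0, H ~ chi^2(3); p-value = 0.164981.
Step 6: alpha = 0.1. fail to reject H0.

H = 5.0949, df = 3, p = 0.164981, fail to reject H0.


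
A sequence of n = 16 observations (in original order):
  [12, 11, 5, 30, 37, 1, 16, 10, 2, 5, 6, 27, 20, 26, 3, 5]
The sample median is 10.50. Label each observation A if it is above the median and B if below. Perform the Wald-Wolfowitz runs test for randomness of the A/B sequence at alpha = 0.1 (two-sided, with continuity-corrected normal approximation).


Step 1: Compute median = 10.50; label A = above, B = below.
Labels in order: AABAABABBBBAAABB  (n_A = 8, n_B = 8)
Step 2: Count runs R = 8.
Step 3: Under H0 (random ordering), E[R] = 2*n_A*n_B/(n_A+n_B) + 1 = 2*8*8/16 + 1 = 9.0000.
        Var[R] = 2*n_A*n_B*(2*n_A*n_B - n_A - n_B) / ((n_A+n_B)^2 * (n_A+n_B-1)) = 14336/3840 = 3.7333.
        SD[R] = 1.9322.
Step 4: Continuity-corrected z = (R + 0.5 - E[R]) / SD[R] = (8 + 0.5 - 9.0000) / 1.9322 = -0.2588.
Step 5: Two-sided p-value via normal approximation = 2*(1 - Phi(|z|)) = 0.795809.
Step 6: alpha = 0.1. fail to reject H0.

R = 8, z = -0.2588, p = 0.795809, fail to reject H0.


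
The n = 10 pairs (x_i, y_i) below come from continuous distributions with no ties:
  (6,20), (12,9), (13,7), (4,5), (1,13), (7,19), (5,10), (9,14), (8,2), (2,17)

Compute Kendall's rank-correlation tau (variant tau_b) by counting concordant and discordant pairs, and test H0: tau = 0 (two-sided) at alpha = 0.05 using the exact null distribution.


Step 1: Enumerate the 45 unordered pairs (i,j) with i<j and classify each by sign(x_j-x_i) * sign(y_j-y_i).
  (1,2):dx=+6,dy=-11->D; (1,3):dx=+7,dy=-13->D; (1,4):dx=-2,dy=-15->C; (1,5):dx=-5,dy=-7->C
  (1,6):dx=+1,dy=-1->D; (1,7):dx=-1,dy=-10->C; (1,8):dx=+3,dy=-6->D; (1,9):dx=+2,dy=-18->D
  (1,10):dx=-4,dy=-3->C; (2,3):dx=+1,dy=-2->D; (2,4):dx=-8,dy=-4->C; (2,5):dx=-11,dy=+4->D
  (2,6):dx=-5,dy=+10->D; (2,7):dx=-7,dy=+1->D; (2,8):dx=-3,dy=+5->D; (2,9):dx=-4,dy=-7->C
  (2,10):dx=-10,dy=+8->D; (3,4):dx=-9,dy=-2->C; (3,5):dx=-12,dy=+6->D; (3,6):dx=-6,dy=+12->D
  (3,7):dx=-8,dy=+3->D; (3,8):dx=-4,dy=+7->D; (3,9):dx=-5,dy=-5->C; (3,10):dx=-11,dy=+10->D
  (4,5):dx=-3,dy=+8->D; (4,6):dx=+3,dy=+14->C; (4,7):dx=+1,dy=+5->C; (4,8):dx=+5,dy=+9->C
  (4,9):dx=+4,dy=-3->D; (4,10):dx=-2,dy=+12->D; (5,6):dx=+6,dy=+6->C; (5,7):dx=+4,dy=-3->D
  (5,8):dx=+8,dy=+1->C; (5,9):dx=+7,dy=-11->D; (5,10):dx=+1,dy=+4->C; (6,7):dx=-2,dy=-9->C
  (6,8):dx=+2,dy=-5->D; (6,9):dx=+1,dy=-17->D; (6,10):dx=-5,dy=-2->C; (7,8):dx=+4,dy=+4->C
  (7,9):dx=+3,dy=-8->D; (7,10):dx=-3,dy=+7->D; (8,9):dx=-1,dy=-12->C; (8,10):dx=-7,dy=+3->D
  (9,10):dx=-6,dy=+15->D
Step 2: C = 18, D = 27, total pairs = 45.
Step 3: tau = (C - D)/(n(n-1)/2) = (18 - 27)/45 = -0.200000.
Step 4: Exact two-sided p-value (enumerate n! = 3628800 permutations of y under H0): p = 0.484313.
Step 5: alpha = 0.05. fail to reject H0.

tau_b = -0.2000 (C=18, D=27), p = 0.484313, fail to reject H0.
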